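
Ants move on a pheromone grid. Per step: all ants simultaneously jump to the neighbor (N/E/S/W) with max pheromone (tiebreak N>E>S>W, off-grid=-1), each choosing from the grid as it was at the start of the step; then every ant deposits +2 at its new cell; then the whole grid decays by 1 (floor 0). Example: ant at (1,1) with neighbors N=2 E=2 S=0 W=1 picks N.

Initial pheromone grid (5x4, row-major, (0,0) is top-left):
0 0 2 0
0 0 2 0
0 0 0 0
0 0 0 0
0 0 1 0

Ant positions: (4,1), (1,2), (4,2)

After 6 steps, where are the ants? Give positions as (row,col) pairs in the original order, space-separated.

Step 1: ant0:(4,1)->E->(4,2) | ant1:(1,2)->N->(0,2) | ant2:(4,2)->N->(3,2)
  grid max=3 at (0,2)
Step 2: ant0:(4,2)->N->(3,2) | ant1:(0,2)->S->(1,2) | ant2:(3,2)->S->(4,2)
  grid max=3 at (4,2)
Step 3: ant0:(3,2)->S->(4,2) | ant1:(1,2)->N->(0,2) | ant2:(4,2)->N->(3,2)
  grid max=4 at (4,2)
Step 4: ant0:(4,2)->N->(3,2) | ant1:(0,2)->S->(1,2) | ant2:(3,2)->S->(4,2)
  grid max=5 at (4,2)
Step 5: ant0:(3,2)->S->(4,2) | ant1:(1,2)->N->(0,2) | ant2:(4,2)->N->(3,2)
  grid max=6 at (4,2)
Step 6: ant0:(4,2)->N->(3,2) | ant1:(0,2)->S->(1,2) | ant2:(3,2)->S->(4,2)
  grid max=7 at (4,2)

(3,2) (1,2) (4,2)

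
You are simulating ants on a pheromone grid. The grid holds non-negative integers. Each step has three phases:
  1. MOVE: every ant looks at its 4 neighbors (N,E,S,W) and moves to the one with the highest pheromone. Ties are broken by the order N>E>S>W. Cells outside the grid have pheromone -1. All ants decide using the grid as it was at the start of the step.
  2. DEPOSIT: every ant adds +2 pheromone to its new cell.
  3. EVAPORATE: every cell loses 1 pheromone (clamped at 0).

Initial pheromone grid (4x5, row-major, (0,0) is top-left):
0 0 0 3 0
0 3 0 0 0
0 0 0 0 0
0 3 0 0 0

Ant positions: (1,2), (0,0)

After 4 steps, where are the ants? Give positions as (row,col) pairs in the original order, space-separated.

Step 1: ant0:(1,2)->W->(1,1) | ant1:(0,0)->E->(0,1)
  grid max=4 at (1,1)
Step 2: ant0:(1,1)->N->(0,1) | ant1:(0,1)->S->(1,1)
  grid max=5 at (1,1)
Step 3: ant0:(0,1)->S->(1,1) | ant1:(1,1)->N->(0,1)
  grid max=6 at (1,1)
Step 4: ant0:(1,1)->N->(0,1) | ant1:(0,1)->S->(1,1)
  grid max=7 at (1,1)

(0,1) (1,1)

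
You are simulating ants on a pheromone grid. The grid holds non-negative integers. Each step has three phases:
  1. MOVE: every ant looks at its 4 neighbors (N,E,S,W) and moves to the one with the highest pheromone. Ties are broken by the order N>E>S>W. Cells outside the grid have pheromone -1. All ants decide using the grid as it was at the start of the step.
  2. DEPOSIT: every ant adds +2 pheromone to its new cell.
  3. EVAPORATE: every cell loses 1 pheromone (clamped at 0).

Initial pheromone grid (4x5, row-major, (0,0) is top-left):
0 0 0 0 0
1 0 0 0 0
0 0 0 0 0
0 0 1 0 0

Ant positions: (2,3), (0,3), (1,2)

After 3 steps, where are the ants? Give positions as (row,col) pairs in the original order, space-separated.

Step 1: ant0:(2,3)->N->(1,3) | ant1:(0,3)->E->(0,4) | ant2:(1,2)->N->(0,2)
  grid max=1 at (0,2)
Step 2: ant0:(1,3)->N->(0,3) | ant1:(0,4)->S->(1,4) | ant2:(0,2)->E->(0,3)
  grid max=3 at (0,3)
Step 3: ant0:(0,3)->E->(0,4) | ant1:(1,4)->N->(0,4) | ant2:(0,3)->E->(0,4)
  grid max=5 at (0,4)

(0,4) (0,4) (0,4)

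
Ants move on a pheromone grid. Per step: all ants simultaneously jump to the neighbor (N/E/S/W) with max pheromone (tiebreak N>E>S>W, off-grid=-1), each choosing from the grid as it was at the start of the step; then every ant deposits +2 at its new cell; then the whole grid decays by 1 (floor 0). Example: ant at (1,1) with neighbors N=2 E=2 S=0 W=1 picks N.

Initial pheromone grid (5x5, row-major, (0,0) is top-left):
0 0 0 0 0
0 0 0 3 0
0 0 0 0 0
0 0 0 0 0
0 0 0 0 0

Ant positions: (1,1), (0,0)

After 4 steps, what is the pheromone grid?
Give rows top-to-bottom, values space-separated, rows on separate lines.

After step 1: ants at (0,1),(0,1)
  0 3 0 0 0
  0 0 0 2 0
  0 0 0 0 0
  0 0 0 0 0
  0 0 0 0 0
After step 2: ants at (0,2),(0,2)
  0 2 3 0 0
  0 0 0 1 0
  0 0 0 0 0
  0 0 0 0 0
  0 0 0 0 0
After step 3: ants at (0,1),(0,1)
  0 5 2 0 0
  0 0 0 0 0
  0 0 0 0 0
  0 0 0 0 0
  0 0 0 0 0
After step 4: ants at (0,2),(0,2)
  0 4 5 0 0
  0 0 0 0 0
  0 0 0 0 0
  0 0 0 0 0
  0 0 0 0 0

0 4 5 0 0
0 0 0 0 0
0 0 0 0 0
0 0 0 0 0
0 0 0 0 0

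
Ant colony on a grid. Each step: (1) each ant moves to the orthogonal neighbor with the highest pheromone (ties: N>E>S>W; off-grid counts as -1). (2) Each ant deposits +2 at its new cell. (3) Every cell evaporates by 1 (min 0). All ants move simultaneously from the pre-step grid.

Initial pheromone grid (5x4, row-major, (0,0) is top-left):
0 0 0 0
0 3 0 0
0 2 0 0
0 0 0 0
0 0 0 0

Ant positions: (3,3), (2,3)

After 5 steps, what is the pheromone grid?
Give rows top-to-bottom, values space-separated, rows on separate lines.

After step 1: ants at (2,3),(1,3)
  0 0 0 0
  0 2 0 1
  0 1 0 1
  0 0 0 0
  0 0 0 0
After step 2: ants at (1,3),(2,3)
  0 0 0 0
  0 1 0 2
  0 0 0 2
  0 0 0 0
  0 0 0 0
After step 3: ants at (2,3),(1,3)
  0 0 0 0
  0 0 0 3
  0 0 0 3
  0 0 0 0
  0 0 0 0
After step 4: ants at (1,3),(2,3)
  0 0 0 0
  0 0 0 4
  0 0 0 4
  0 0 0 0
  0 0 0 0
After step 5: ants at (2,3),(1,3)
  0 0 0 0
  0 0 0 5
  0 0 0 5
  0 0 0 0
  0 0 0 0

0 0 0 0
0 0 0 5
0 0 0 5
0 0 0 0
0 0 0 0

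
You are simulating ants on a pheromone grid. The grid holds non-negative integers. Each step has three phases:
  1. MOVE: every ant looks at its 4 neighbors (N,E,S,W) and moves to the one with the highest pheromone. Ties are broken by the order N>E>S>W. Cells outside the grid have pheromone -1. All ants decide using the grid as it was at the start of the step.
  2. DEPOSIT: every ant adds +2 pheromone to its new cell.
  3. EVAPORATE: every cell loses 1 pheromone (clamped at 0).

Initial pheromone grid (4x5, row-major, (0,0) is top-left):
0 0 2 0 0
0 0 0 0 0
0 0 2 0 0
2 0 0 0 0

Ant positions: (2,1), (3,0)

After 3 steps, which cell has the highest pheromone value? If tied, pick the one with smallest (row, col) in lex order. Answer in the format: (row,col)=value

Answer: (2,2)=3

Derivation:
Step 1: ant0:(2,1)->E->(2,2) | ant1:(3,0)->N->(2,0)
  grid max=3 at (2,2)
Step 2: ant0:(2,2)->N->(1,2) | ant1:(2,0)->S->(3,0)
  grid max=2 at (2,2)
Step 3: ant0:(1,2)->S->(2,2) | ant1:(3,0)->N->(2,0)
  grid max=3 at (2,2)
Final grid:
  0 0 0 0 0
  0 0 0 0 0
  1 0 3 0 0
  1 0 0 0 0
Max pheromone 3 at (2,2)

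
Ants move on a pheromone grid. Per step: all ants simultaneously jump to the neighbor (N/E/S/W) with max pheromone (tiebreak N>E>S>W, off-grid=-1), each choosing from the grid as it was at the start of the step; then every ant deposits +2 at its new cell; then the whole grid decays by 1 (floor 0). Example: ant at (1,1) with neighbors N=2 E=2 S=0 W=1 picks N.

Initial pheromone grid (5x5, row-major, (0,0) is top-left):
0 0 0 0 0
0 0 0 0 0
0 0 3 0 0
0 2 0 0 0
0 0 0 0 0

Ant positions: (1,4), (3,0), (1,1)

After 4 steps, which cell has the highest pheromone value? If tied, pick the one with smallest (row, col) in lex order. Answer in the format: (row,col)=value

Step 1: ant0:(1,4)->N->(0,4) | ant1:(3,0)->E->(3,1) | ant2:(1,1)->N->(0,1)
  grid max=3 at (3,1)
Step 2: ant0:(0,4)->S->(1,4) | ant1:(3,1)->N->(2,1) | ant2:(0,1)->E->(0,2)
  grid max=2 at (3,1)
Step 3: ant0:(1,4)->N->(0,4) | ant1:(2,1)->S->(3,1) | ant2:(0,2)->E->(0,3)
  grid max=3 at (3,1)
Step 4: ant0:(0,4)->W->(0,3) | ant1:(3,1)->N->(2,1) | ant2:(0,3)->E->(0,4)
  grid max=2 at (0,3)
Final grid:
  0 0 0 2 2
  0 0 0 0 0
  0 1 0 0 0
  0 2 0 0 0
  0 0 0 0 0
Max pheromone 2 at (0,3)

Answer: (0,3)=2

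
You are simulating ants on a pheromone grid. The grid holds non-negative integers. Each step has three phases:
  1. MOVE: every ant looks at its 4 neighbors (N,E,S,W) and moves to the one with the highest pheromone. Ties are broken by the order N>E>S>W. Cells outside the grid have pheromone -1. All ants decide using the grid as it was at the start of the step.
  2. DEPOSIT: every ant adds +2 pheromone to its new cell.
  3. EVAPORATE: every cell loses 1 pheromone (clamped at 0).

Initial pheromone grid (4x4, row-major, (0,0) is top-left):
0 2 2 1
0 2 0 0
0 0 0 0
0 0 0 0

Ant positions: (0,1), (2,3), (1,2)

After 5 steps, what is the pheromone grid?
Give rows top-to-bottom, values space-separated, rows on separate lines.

After step 1: ants at (0,2),(1,3),(0,2)
  0 1 5 0
  0 1 0 1
  0 0 0 0
  0 0 0 0
After step 2: ants at (0,1),(0,3),(0,1)
  0 4 4 1
  0 0 0 0
  0 0 0 0
  0 0 0 0
After step 3: ants at (0,2),(0,2),(0,2)
  0 3 9 0
  0 0 0 0
  0 0 0 0
  0 0 0 0
After step 4: ants at (0,1),(0,1),(0,1)
  0 8 8 0
  0 0 0 0
  0 0 0 0
  0 0 0 0
After step 5: ants at (0,2),(0,2),(0,2)
  0 7 13 0
  0 0 0 0
  0 0 0 0
  0 0 0 0

0 7 13 0
0 0 0 0
0 0 0 0
0 0 0 0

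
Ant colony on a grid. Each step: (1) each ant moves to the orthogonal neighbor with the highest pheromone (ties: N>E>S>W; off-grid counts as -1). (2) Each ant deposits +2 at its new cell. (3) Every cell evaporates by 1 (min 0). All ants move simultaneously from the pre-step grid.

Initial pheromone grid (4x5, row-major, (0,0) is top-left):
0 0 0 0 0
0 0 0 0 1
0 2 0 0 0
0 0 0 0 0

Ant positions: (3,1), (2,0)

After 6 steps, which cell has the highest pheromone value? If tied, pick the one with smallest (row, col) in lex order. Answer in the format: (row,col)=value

Answer: (2,1)=8

Derivation:
Step 1: ant0:(3,1)->N->(2,1) | ant1:(2,0)->E->(2,1)
  grid max=5 at (2,1)
Step 2: ant0:(2,1)->N->(1,1) | ant1:(2,1)->N->(1,1)
  grid max=4 at (2,1)
Step 3: ant0:(1,1)->S->(2,1) | ant1:(1,1)->S->(2,1)
  grid max=7 at (2,1)
Step 4: ant0:(2,1)->N->(1,1) | ant1:(2,1)->N->(1,1)
  grid max=6 at (2,1)
Step 5: ant0:(1,1)->S->(2,1) | ant1:(1,1)->S->(2,1)
  grid max=9 at (2,1)
Step 6: ant0:(2,1)->N->(1,1) | ant1:(2,1)->N->(1,1)
  grid max=8 at (2,1)
Final grid:
  0 0 0 0 0
  0 7 0 0 0
  0 8 0 0 0
  0 0 0 0 0
Max pheromone 8 at (2,1)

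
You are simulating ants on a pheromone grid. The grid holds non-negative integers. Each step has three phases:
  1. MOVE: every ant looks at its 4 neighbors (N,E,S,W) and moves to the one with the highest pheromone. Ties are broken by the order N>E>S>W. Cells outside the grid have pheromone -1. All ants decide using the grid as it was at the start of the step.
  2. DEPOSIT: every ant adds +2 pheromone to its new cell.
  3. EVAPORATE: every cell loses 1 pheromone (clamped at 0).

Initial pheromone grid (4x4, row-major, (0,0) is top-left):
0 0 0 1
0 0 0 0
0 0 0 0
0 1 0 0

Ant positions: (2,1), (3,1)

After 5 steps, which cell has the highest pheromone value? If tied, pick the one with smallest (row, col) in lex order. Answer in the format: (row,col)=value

Step 1: ant0:(2,1)->S->(3,1) | ant1:(3,1)->N->(2,1)
  grid max=2 at (3,1)
Step 2: ant0:(3,1)->N->(2,1) | ant1:(2,1)->S->(3,1)
  grid max=3 at (3,1)
Step 3: ant0:(2,1)->S->(3,1) | ant1:(3,1)->N->(2,1)
  grid max=4 at (3,1)
Step 4: ant0:(3,1)->N->(2,1) | ant1:(2,1)->S->(3,1)
  grid max=5 at (3,1)
Step 5: ant0:(2,1)->S->(3,1) | ant1:(3,1)->N->(2,1)
  grid max=6 at (3,1)
Final grid:
  0 0 0 0
  0 0 0 0
  0 5 0 0
  0 6 0 0
Max pheromone 6 at (3,1)

Answer: (3,1)=6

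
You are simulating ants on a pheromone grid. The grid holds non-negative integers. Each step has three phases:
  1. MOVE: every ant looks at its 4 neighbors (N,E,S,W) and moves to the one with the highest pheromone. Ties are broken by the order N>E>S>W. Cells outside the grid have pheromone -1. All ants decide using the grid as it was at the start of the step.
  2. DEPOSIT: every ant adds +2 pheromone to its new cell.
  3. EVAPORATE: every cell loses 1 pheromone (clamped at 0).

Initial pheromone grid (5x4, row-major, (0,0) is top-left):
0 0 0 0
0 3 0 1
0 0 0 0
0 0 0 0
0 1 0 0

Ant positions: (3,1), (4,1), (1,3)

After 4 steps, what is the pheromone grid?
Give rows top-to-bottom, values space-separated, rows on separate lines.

After step 1: ants at (4,1),(3,1),(0,3)
  0 0 0 1
  0 2 0 0
  0 0 0 0
  0 1 0 0
  0 2 0 0
After step 2: ants at (3,1),(4,1),(1,3)
  0 0 0 0
  0 1 0 1
  0 0 0 0
  0 2 0 0
  0 3 0 0
After step 3: ants at (4,1),(3,1),(0,3)
  0 0 0 1
  0 0 0 0
  0 0 0 0
  0 3 0 0
  0 4 0 0
After step 4: ants at (3,1),(4,1),(1,3)
  0 0 0 0
  0 0 0 1
  0 0 0 0
  0 4 0 0
  0 5 0 0

0 0 0 0
0 0 0 1
0 0 0 0
0 4 0 0
0 5 0 0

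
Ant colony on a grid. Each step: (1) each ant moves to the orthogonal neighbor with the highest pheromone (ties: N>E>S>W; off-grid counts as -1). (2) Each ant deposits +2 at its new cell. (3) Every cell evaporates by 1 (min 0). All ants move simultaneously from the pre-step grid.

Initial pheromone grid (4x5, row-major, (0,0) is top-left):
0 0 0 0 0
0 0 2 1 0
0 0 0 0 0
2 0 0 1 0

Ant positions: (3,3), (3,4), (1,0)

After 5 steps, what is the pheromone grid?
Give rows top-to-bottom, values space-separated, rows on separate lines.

After step 1: ants at (2,3),(3,3),(0,0)
  1 0 0 0 0
  0 0 1 0 0
  0 0 0 1 0
  1 0 0 2 0
After step 2: ants at (3,3),(2,3),(0,1)
  0 1 0 0 0
  0 0 0 0 0
  0 0 0 2 0
  0 0 0 3 0
After step 3: ants at (2,3),(3,3),(0,2)
  0 0 1 0 0
  0 0 0 0 0
  0 0 0 3 0
  0 0 0 4 0
After step 4: ants at (3,3),(2,3),(0,3)
  0 0 0 1 0
  0 0 0 0 0
  0 0 0 4 0
  0 0 0 5 0
After step 5: ants at (2,3),(3,3),(0,4)
  0 0 0 0 1
  0 0 0 0 0
  0 0 0 5 0
  0 0 0 6 0

0 0 0 0 1
0 0 0 0 0
0 0 0 5 0
0 0 0 6 0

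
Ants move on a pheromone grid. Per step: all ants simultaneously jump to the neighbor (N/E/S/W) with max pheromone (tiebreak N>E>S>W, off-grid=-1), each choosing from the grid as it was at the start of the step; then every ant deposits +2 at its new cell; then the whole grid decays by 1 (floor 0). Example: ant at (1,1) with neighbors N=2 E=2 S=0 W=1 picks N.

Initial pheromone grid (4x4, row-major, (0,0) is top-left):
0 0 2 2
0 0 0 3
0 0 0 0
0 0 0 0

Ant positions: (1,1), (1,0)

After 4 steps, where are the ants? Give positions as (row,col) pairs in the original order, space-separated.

Step 1: ant0:(1,1)->N->(0,1) | ant1:(1,0)->N->(0,0)
  grid max=2 at (1,3)
Step 2: ant0:(0,1)->E->(0,2) | ant1:(0,0)->E->(0,1)
  grid max=2 at (0,1)
Step 3: ant0:(0,2)->W->(0,1) | ant1:(0,1)->E->(0,2)
  grid max=3 at (0,1)
Step 4: ant0:(0,1)->E->(0,2) | ant1:(0,2)->W->(0,1)
  grid max=4 at (0,1)

(0,2) (0,1)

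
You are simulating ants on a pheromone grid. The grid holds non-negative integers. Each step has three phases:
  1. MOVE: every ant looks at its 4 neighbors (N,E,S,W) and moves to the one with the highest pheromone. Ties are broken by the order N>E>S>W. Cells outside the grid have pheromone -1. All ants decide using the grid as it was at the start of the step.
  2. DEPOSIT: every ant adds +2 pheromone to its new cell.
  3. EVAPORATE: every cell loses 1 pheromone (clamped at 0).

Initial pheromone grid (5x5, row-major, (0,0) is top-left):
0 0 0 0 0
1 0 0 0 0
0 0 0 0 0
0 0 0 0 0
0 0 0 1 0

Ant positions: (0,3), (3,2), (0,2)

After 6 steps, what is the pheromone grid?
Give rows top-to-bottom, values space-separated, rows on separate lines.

After step 1: ants at (0,4),(2,2),(0,3)
  0 0 0 1 1
  0 0 0 0 0
  0 0 1 0 0
  0 0 0 0 0
  0 0 0 0 0
After step 2: ants at (0,3),(1,2),(0,4)
  0 0 0 2 2
  0 0 1 0 0
  0 0 0 0 0
  0 0 0 0 0
  0 0 0 0 0
After step 3: ants at (0,4),(0,2),(0,3)
  0 0 1 3 3
  0 0 0 0 0
  0 0 0 0 0
  0 0 0 0 0
  0 0 0 0 0
After step 4: ants at (0,3),(0,3),(0,4)
  0 0 0 6 4
  0 0 0 0 0
  0 0 0 0 0
  0 0 0 0 0
  0 0 0 0 0
After step 5: ants at (0,4),(0,4),(0,3)
  0 0 0 7 7
  0 0 0 0 0
  0 0 0 0 0
  0 0 0 0 0
  0 0 0 0 0
After step 6: ants at (0,3),(0,3),(0,4)
  0 0 0 10 8
  0 0 0 0 0
  0 0 0 0 0
  0 0 0 0 0
  0 0 0 0 0

0 0 0 10 8
0 0 0 0 0
0 0 0 0 0
0 0 0 0 0
0 0 0 0 0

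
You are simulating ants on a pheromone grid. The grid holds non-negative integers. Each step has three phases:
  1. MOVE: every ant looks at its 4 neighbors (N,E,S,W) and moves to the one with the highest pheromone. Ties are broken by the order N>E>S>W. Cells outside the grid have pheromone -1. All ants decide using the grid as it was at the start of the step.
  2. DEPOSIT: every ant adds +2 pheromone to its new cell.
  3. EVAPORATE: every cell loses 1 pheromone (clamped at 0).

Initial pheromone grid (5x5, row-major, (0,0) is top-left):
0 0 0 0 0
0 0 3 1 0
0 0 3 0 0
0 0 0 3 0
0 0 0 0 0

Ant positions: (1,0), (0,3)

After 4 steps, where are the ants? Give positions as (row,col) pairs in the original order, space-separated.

Step 1: ant0:(1,0)->N->(0,0) | ant1:(0,3)->S->(1,3)
  grid max=2 at (1,2)
Step 2: ant0:(0,0)->E->(0,1) | ant1:(1,3)->W->(1,2)
  grid max=3 at (1,2)
Step 3: ant0:(0,1)->E->(0,2) | ant1:(1,2)->E->(1,3)
  grid max=2 at (1,2)
Step 4: ant0:(0,2)->S->(1,2) | ant1:(1,3)->W->(1,2)
  grid max=5 at (1,2)

(1,2) (1,2)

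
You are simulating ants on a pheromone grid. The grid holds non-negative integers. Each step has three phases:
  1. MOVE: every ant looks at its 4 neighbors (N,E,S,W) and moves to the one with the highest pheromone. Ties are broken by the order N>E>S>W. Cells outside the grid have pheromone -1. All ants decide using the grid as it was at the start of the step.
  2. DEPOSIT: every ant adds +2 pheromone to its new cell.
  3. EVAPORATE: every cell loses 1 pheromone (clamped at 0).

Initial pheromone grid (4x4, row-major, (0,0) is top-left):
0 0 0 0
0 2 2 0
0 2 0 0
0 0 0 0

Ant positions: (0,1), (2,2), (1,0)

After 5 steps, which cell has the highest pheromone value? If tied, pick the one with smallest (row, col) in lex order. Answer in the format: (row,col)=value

Step 1: ant0:(0,1)->S->(1,1) | ant1:(2,2)->N->(1,2) | ant2:(1,0)->E->(1,1)
  grid max=5 at (1,1)
Step 2: ant0:(1,1)->E->(1,2) | ant1:(1,2)->W->(1,1) | ant2:(1,1)->E->(1,2)
  grid max=6 at (1,1)
Step 3: ant0:(1,2)->W->(1,1) | ant1:(1,1)->E->(1,2) | ant2:(1,2)->W->(1,1)
  grid max=9 at (1,1)
Step 4: ant0:(1,1)->E->(1,2) | ant1:(1,2)->W->(1,1) | ant2:(1,1)->E->(1,2)
  grid max=10 at (1,1)
Step 5: ant0:(1,2)->W->(1,1) | ant1:(1,1)->E->(1,2) | ant2:(1,2)->W->(1,1)
  grid max=13 at (1,1)
Final grid:
  0 0 0 0
  0 13 11 0
  0 0 0 0
  0 0 0 0
Max pheromone 13 at (1,1)

Answer: (1,1)=13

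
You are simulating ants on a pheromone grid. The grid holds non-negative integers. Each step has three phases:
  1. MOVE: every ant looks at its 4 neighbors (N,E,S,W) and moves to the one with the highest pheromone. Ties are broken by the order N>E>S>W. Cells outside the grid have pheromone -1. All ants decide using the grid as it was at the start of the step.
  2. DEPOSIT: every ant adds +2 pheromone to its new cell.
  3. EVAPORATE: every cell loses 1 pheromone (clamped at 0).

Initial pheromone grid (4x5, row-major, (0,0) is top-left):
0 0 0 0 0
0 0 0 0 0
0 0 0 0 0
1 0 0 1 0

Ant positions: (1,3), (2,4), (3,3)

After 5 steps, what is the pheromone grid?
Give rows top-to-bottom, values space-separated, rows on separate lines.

After step 1: ants at (0,3),(1,4),(2,3)
  0 0 0 1 0
  0 0 0 0 1
  0 0 0 1 0
  0 0 0 0 0
After step 2: ants at (0,4),(0,4),(1,3)
  0 0 0 0 3
  0 0 0 1 0
  0 0 0 0 0
  0 0 0 0 0
After step 3: ants at (1,4),(1,4),(0,3)
  0 0 0 1 2
  0 0 0 0 3
  0 0 0 0 0
  0 0 0 0 0
After step 4: ants at (0,4),(0,4),(0,4)
  0 0 0 0 7
  0 0 0 0 2
  0 0 0 0 0
  0 0 0 0 0
After step 5: ants at (1,4),(1,4),(1,4)
  0 0 0 0 6
  0 0 0 0 7
  0 0 0 0 0
  0 0 0 0 0

0 0 0 0 6
0 0 0 0 7
0 0 0 0 0
0 0 0 0 0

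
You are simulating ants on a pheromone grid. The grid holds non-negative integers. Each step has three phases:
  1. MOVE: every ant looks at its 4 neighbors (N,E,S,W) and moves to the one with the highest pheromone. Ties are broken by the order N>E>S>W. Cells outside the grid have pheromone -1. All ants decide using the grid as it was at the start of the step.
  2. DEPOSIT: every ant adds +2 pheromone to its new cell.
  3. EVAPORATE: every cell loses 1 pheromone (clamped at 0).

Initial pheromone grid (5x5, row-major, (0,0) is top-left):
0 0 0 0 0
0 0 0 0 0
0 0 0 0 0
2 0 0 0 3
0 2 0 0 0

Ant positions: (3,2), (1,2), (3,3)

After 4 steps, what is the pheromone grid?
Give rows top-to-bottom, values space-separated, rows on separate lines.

After step 1: ants at (2,2),(0,2),(3,4)
  0 0 1 0 0
  0 0 0 0 0
  0 0 1 0 0
  1 0 0 0 4
  0 1 0 0 0
After step 2: ants at (1,2),(0,3),(2,4)
  0 0 0 1 0
  0 0 1 0 0
  0 0 0 0 1
  0 0 0 0 3
  0 0 0 0 0
After step 3: ants at (0,2),(0,4),(3,4)
  0 0 1 0 1
  0 0 0 0 0
  0 0 0 0 0
  0 0 0 0 4
  0 0 0 0 0
After step 4: ants at (0,3),(1,4),(2,4)
  0 0 0 1 0
  0 0 0 0 1
  0 0 0 0 1
  0 0 0 0 3
  0 0 0 0 0

0 0 0 1 0
0 0 0 0 1
0 0 0 0 1
0 0 0 0 3
0 0 0 0 0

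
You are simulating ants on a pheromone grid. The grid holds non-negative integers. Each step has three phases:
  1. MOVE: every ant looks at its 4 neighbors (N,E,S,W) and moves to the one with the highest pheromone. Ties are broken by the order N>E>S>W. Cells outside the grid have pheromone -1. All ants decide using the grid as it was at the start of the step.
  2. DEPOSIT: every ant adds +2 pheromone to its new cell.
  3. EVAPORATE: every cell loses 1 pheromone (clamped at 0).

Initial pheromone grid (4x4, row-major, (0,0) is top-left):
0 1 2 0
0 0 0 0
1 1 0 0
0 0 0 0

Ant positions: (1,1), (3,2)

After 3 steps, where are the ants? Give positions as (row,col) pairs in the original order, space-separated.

Step 1: ant0:(1,1)->N->(0,1) | ant1:(3,2)->N->(2,2)
  grid max=2 at (0,1)
Step 2: ant0:(0,1)->E->(0,2) | ant1:(2,2)->N->(1,2)
  grid max=2 at (0,2)
Step 3: ant0:(0,2)->S->(1,2) | ant1:(1,2)->N->(0,2)
  grid max=3 at (0,2)

(1,2) (0,2)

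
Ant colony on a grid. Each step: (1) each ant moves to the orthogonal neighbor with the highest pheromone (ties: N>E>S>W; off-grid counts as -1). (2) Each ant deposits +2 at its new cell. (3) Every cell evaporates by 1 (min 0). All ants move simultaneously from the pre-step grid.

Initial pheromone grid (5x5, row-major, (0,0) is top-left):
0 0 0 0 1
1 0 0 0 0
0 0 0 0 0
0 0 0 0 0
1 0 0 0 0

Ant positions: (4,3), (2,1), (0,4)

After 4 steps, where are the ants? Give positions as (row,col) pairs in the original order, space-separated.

Step 1: ant0:(4,3)->N->(3,3) | ant1:(2,1)->N->(1,1) | ant2:(0,4)->S->(1,4)
  grid max=1 at (1,1)
Step 2: ant0:(3,3)->N->(2,3) | ant1:(1,1)->N->(0,1) | ant2:(1,4)->N->(0,4)
  grid max=1 at (0,1)
Step 3: ant0:(2,3)->N->(1,3) | ant1:(0,1)->E->(0,2) | ant2:(0,4)->S->(1,4)
  grid max=1 at (0,2)
Step 4: ant0:(1,3)->E->(1,4) | ant1:(0,2)->E->(0,3) | ant2:(1,4)->W->(1,3)
  grid max=2 at (1,3)

(1,4) (0,3) (1,3)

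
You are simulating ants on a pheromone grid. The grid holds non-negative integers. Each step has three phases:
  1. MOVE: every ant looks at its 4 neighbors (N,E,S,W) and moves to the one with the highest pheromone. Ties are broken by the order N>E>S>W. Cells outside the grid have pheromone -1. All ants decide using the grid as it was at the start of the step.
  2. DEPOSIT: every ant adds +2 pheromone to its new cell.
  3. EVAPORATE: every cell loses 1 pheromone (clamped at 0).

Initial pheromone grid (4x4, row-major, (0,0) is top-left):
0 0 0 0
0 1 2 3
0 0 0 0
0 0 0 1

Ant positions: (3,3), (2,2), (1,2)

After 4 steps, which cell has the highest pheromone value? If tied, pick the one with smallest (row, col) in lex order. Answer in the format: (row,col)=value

Step 1: ant0:(3,3)->N->(2,3) | ant1:(2,2)->N->(1,2) | ant2:(1,2)->E->(1,3)
  grid max=4 at (1,3)
Step 2: ant0:(2,3)->N->(1,3) | ant1:(1,2)->E->(1,3) | ant2:(1,3)->W->(1,2)
  grid max=7 at (1,3)
Step 3: ant0:(1,3)->W->(1,2) | ant1:(1,3)->W->(1,2) | ant2:(1,2)->E->(1,3)
  grid max=8 at (1,3)
Step 4: ant0:(1,2)->E->(1,3) | ant1:(1,2)->E->(1,3) | ant2:(1,3)->W->(1,2)
  grid max=11 at (1,3)
Final grid:
  0 0 0 0
  0 0 8 11
  0 0 0 0
  0 0 0 0
Max pheromone 11 at (1,3)

Answer: (1,3)=11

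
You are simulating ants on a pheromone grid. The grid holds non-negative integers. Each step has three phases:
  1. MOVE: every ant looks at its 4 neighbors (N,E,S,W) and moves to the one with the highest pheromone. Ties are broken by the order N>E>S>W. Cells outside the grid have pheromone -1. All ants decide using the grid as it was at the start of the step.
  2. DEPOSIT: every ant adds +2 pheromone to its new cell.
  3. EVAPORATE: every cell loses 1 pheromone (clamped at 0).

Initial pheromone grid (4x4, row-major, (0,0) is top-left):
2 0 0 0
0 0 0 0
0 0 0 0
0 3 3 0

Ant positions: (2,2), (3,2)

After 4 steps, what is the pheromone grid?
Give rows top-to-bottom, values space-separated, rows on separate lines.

After step 1: ants at (3,2),(3,1)
  1 0 0 0
  0 0 0 0
  0 0 0 0
  0 4 4 0
After step 2: ants at (3,1),(3,2)
  0 0 0 0
  0 0 0 0
  0 0 0 0
  0 5 5 0
After step 3: ants at (3,2),(3,1)
  0 0 0 0
  0 0 0 0
  0 0 0 0
  0 6 6 0
After step 4: ants at (3,1),(3,2)
  0 0 0 0
  0 0 0 0
  0 0 0 0
  0 7 7 0

0 0 0 0
0 0 0 0
0 0 0 0
0 7 7 0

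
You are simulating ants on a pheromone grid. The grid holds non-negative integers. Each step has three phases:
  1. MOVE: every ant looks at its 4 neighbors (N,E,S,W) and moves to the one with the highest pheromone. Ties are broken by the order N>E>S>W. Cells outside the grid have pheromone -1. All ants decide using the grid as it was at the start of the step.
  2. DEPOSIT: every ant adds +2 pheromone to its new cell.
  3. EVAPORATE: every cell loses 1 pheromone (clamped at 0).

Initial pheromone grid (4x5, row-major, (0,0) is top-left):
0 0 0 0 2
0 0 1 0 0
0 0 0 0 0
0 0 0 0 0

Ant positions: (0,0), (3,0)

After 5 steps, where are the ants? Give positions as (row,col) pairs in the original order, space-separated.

Step 1: ant0:(0,0)->E->(0,1) | ant1:(3,0)->N->(2,0)
  grid max=1 at (0,1)
Step 2: ant0:(0,1)->E->(0,2) | ant1:(2,0)->N->(1,0)
  grid max=1 at (0,2)
Step 3: ant0:(0,2)->E->(0,3) | ant1:(1,0)->N->(0,0)
  grid max=1 at (0,0)
Step 4: ant0:(0,3)->E->(0,4) | ant1:(0,0)->E->(0,1)
  grid max=1 at (0,1)
Step 5: ant0:(0,4)->S->(1,4) | ant1:(0,1)->E->(0,2)
  grid max=1 at (0,2)

(1,4) (0,2)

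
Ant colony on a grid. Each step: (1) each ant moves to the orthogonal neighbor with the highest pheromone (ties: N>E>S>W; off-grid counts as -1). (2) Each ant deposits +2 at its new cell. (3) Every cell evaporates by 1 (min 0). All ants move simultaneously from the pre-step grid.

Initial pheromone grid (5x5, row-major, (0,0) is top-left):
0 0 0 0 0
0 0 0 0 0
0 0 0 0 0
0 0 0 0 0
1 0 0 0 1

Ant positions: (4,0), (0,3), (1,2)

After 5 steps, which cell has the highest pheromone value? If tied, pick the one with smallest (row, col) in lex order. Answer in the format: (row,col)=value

Step 1: ant0:(4,0)->N->(3,0) | ant1:(0,3)->E->(0,4) | ant2:(1,2)->N->(0,2)
  grid max=1 at (0,2)
Step 2: ant0:(3,0)->N->(2,0) | ant1:(0,4)->S->(1,4) | ant2:(0,2)->E->(0,3)
  grid max=1 at (0,3)
Step 3: ant0:(2,0)->N->(1,0) | ant1:(1,4)->N->(0,4) | ant2:(0,3)->E->(0,4)
  grid max=3 at (0,4)
Step 4: ant0:(1,0)->N->(0,0) | ant1:(0,4)->S->(1,4) | ant2:(0,4)->S->(1,4)
  grid max=3 at (1,4)
Step 5: ant0:(0,0)->E->(0,1) | ant1:(1,4)->N->(0,4) | ant2:(1,4)->N->(0,4)
  grid max=5 at (0,4)
Final grid:
  0 1 0 0 5
  0 0 0 0 2
  0 0 0 0 0
  0 0 0 0 0
  0 0 0 0 0
Max pheromone 5 at (0,4)

Answer: (0,4)=5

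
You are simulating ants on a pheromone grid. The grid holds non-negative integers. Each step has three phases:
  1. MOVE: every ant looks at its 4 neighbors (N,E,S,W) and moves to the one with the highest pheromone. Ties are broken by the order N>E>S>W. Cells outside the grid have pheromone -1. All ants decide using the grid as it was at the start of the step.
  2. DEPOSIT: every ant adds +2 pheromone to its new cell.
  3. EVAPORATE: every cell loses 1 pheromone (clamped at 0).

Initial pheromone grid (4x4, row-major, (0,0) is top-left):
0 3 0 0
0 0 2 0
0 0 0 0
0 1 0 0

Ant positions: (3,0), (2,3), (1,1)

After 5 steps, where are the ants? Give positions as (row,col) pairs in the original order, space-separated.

Step 1: ant0:(3,0)->E->(3,1) | ant1:(2,3)->N->(1,3) | ant2:(1,1)->N->(0,1)
  grid max=4 at (0,1)
Step 2: ant0:(3,1)->N->(2,1) | ant1:(1,3)->W->(1,2) | ant2:(0,1)->E->(0,2)
  grid max=3 at (0,1)
Step 3: ant0:(2,1)->S->(3,1) | ant1:(1,2)->N->(0,2) | ant2:(0,2)->W->(0,1)
  grid max=4 at (0,1)
Step 4: ant0:(3,1)->N->(2,1) | ant1:(0,2)->W->(0,1) | ant2:(0,1)->E->(0,2)
  grid max=5 at (0,1)
Step 5: ant0:(2,1)->S->(3,1) | ant1:(0,1)->E->(0,2) | ant2:(0,2)->W->(0,1)
  grid max=6 at (0,1)

(3,1) (0,2) (0,1)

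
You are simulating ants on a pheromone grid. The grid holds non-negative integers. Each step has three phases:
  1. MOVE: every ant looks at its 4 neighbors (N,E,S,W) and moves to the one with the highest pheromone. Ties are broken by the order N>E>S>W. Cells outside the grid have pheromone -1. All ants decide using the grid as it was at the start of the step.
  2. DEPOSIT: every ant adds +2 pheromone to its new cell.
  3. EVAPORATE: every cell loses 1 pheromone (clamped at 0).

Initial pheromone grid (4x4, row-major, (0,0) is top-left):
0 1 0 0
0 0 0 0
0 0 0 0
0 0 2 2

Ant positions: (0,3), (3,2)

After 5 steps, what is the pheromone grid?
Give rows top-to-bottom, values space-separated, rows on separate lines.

After step 1: ants at (1,3),(3,3)
  0 0 0 0
  0 0 0 1
  0 0 0 0
  0 0 1 3
After step 2: ants at (0,3),(3,2)
  0 0 0 1
  0 0 0 0
  0 0 0 0
  0 0 2 2
After step 3: ants at (1,3),(3,3)
  0 0 0 0
  0 0 0 1
  0 0 0 0
  0 0 1 3
After step 4: ants at (0,3),(3,2)
  0 0 0 1
  0 0 0 0
  0 0 0 0
  0 0 2 2
After step 5: ants at (1,3),(3,3)
  0 0 0 0
  0 0 0 1
  0 0 0 0
  0 0 1 3

0 0 0 0
0 0 0 1
0 0 0 0
0 0 1 3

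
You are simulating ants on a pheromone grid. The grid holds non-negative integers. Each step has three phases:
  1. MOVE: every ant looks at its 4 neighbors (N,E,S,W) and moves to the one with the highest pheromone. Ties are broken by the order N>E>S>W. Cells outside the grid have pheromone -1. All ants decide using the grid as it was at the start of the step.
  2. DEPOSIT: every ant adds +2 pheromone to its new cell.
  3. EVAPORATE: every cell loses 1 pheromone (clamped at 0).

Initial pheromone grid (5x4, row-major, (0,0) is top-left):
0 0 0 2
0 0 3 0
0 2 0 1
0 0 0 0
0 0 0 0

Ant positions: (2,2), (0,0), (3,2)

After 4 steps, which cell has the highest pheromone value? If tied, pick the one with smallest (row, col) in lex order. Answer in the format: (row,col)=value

Answer: (1,2)=9

Derivation:
Step 1: ant0:(2,2)->N->(1,2) | ant1:(0,0)->E->(0,1) | ant2:(3,2)->N->(2,2)
  grid max=4 at (1,2)
Step 2: ant0:(1,2)->S->(2,2) | ant1:(0,1)->E->(0,2) | ant2:(2,2)->N->(1,2)
  grid max=5 at (1,2)
Step 3: ant0:(2,2)->N->(1,2) | ant1:(0,2)->S->(1,2) | ant2:(1,2)->S->(2,2)
  grid max=8 at (1,2)
Step 4: ant0:(1,2)->S->(2,2) | ant1:(1,2)->S->(2,2) | ant2:(2,2)->N->(1,2)
  grid max=9 at (1,2)
Final grid:
  0 0 0 0
  0 0 9 0
  0 0 6 0
  0 0 0 0
  0 0 0 0
Max pheromone 9 at (1,2)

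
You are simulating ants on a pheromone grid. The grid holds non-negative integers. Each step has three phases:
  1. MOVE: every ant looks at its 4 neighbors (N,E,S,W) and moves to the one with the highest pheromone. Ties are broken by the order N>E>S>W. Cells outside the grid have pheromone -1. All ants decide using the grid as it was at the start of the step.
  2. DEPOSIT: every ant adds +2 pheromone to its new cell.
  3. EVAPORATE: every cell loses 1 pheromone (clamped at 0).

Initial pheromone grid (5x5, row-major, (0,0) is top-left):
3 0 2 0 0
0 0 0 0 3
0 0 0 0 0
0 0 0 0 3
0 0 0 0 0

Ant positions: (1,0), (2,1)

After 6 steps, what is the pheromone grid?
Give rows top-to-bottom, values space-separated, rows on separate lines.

After step 1: ants at (0,0),(1,1)
  4 0 1 0 0
  0 1 0 0 2
  0 0 0 0 0
  0 0 0 0 2
  0 0 0 0 0
After step 2: ants at (0,1),(0,1)
  3 3 0 0 0
  0 0 0 0 1
  0 0 0 0 0
  0 0 0 0 1
  0 0 0 0 0
After step 3: ants at (0,0),(0,0)
  6 2 0 0 0
  0 0 0 0 0
  0 0 0 0 0
  0 0 0 0 0
  0 0 0 0 0
After step 4: ants at (0,1),(0,1)
  5 5 0 0 0
  0 0 0 0 0
  0 0 0 0 0
  0 0 0 0 0
  0 0 0 0 0
After step 5: ants at (0,0),(0,0)
  8 4 0 0 0
  0 0 0 0 0
  0 0 0 0 0
  0 0 0 0 0
  0 0 0 0 0
After step 6: ants at (0,1),(0,1)
  7 7 0 0 0
  0 0 0 0 0
  0 0 0 0 0
  0 0 0 0 0
  0 0 0 0 0

7 7 0 0 0
0 0 0 0 0
0 0 0 0 0
0 0 0 0 0
0 0 0 0 0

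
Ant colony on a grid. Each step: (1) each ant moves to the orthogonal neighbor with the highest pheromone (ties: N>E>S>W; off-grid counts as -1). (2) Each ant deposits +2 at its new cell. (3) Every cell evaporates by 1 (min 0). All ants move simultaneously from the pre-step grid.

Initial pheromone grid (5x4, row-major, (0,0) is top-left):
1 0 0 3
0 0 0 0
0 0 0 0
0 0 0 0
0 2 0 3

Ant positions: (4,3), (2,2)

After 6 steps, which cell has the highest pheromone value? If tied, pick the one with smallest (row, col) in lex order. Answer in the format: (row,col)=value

Step 1: ant0:(4,3)->N->(3,3) | ant1:(2,2)->N->(1,2)
  grid max=2 at (0,3)
Step 2: ant0:(3,3)->S->(4,3) | ant1:(1,2)->N->(0,2)
  grid max=3 at (4,3)
Step 3: ant0:(4,3)->N->(3,3) | ant1:(0,2)->E->(0,3)
  grid max=2 at (0,3)
Step 4: ant0:(3,3)->S->(4,3) | ant1:(0,3)->S->(1,3)
  grid max=3 at (4,3)
Step 5: ant0:(4,3)->N->(3,3) | ant1:(1,3)->N->(0,3)
  grid max=2 at (0,3)
Step 6: ant0:(3,3)->S->(4,3) | ant1:(0,3)->S->(1,3)
  grid max=3 at (4,3)
Final grid:
  0 0 0 1
  0 0 0 1
  0 0 0 0
  0 0 0 0
  0 0 0 3
Max pheromone 3 at (4,3)

Answer: (4,3)=3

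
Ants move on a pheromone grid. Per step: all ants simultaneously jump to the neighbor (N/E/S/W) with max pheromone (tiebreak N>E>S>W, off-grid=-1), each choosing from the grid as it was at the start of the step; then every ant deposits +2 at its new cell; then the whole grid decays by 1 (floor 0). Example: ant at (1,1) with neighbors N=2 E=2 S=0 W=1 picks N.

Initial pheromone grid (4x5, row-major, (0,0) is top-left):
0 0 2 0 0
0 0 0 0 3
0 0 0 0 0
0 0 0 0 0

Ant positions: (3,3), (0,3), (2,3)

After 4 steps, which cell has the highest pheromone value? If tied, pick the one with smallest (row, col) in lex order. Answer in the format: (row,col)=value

Step 1: ant0:(3,3)->N->(2,3) | ant1:(0,3)->W->(0,2) | ant2:(2,3)->N->(1,3)
  grid max=3 at (0,2)
Step 2: ant0:(2,3)->N->(1,3) | ant1:(0,2)->E->(0,3) | ant2:(1,3)->E->(1,4)
  grid max=3 at (1,4)
Step 3: ant0:(1,3)->E->(1,4) | ant1:(0,3)->S->(1,3) | ant2:(1,4)->W->(1,3)
  grid max=5 at (1,3)
Step 4: ant0:(1,4)->W->(1,3) | ant1:(1,3)->E->(1,4) | ant2:(1,3)->E->(1,4)
  grid max=7 at (1,4)
Final grid:
  0 0 0 0 0
  0 0 0 6 7
  0 0 0 0 0
  0 0 0 0 0
Max pheromone 7 at (1,4)

Answer: (1,4)=7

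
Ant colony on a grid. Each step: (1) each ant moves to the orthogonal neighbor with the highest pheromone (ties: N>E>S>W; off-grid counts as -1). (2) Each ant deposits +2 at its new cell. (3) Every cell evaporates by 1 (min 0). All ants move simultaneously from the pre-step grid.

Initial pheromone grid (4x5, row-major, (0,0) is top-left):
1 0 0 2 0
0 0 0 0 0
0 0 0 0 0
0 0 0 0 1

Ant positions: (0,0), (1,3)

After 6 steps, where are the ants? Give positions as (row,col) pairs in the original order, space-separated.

Step 1: ant0:(0,0)->E->(0,1) | ant1:(1,3)->N->(0,3)
  grid max=3 at (0,3)
Step 2: ant0:(0,1)->E->(0,2) | ant1:(0,3)->E->(0,4)
  grid max=2 at (0,3)
Step 3: ant0:(0,2)->E->(0,3) | ant1:(0,4)->W->(0,3)
  grid max=5 at (0,3)
Step 4: ant0:(0,3)->E->(0,4) | ant1:(0,3)->E->(0,4)
  grid max=4 at (0,3)
Step 5: ant0:(0,4)->W->(0,3) | ant1:(0,4)->W->(0,3)
  grid max=7 at (0,3)
Step 6: ant0:(0,3)->E->(0,4) | ant1:(0,3)->E->(0,4)
  grid max=6 at (0,3)

(0,4) (0,4)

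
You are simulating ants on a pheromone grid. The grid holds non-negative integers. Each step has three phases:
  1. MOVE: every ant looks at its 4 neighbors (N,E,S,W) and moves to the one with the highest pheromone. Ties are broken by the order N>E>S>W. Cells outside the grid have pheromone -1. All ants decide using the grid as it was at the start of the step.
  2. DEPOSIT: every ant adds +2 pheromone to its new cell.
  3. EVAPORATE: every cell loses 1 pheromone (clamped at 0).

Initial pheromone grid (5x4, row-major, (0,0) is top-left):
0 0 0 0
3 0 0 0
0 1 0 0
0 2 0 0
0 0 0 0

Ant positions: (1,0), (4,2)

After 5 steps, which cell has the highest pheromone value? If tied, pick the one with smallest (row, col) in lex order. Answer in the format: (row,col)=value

Answer: (1,0)=2

Derivation:
Step 1: ant0:(1,0)->N->(0,0) | ant1:(4,2)->N->(3,2)
  grid max=2 at (1,0)
Step 2: ant0:(0,0)->S->(1,0) | ant1:(3,2)->W->(3,1)
  grid max=3 at (1,0)
Step 3: ant0:(1,0)->N->(0,0) | ant1:(3,1)->N->(2,1)
  grid max=2 at (1,0)
Step 4: ant0:(0,0)->S->(1,0) | ant1:(2,1)->S->(3,1)
  grid max=3 at (1,0)
Step 5: ant0:(1,0)->N->(0,0) | ant1:(3,1)->N->(2,1)
  grid max=2 at (1,0)
Final grid:
  1 0 0 0
  2 0 0 0
  0 1 0 0
  0 1 0 0
  0 0 0 0
Max pheromone 2 at (1,0)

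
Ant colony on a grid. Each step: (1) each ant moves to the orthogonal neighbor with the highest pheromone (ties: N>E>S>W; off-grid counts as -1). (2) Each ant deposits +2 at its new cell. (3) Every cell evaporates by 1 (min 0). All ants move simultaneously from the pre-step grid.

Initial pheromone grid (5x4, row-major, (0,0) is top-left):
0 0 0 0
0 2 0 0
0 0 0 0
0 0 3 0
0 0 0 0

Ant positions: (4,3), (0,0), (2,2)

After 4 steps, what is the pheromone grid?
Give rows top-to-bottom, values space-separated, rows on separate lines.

After step 1: ants at (3,3),(0,1),(3,2)
  0 1 0 0
  0 1 0 0
  0 0 0 0
  0 0 4 1
  0 0 0 0
After step 2: ants at (3,2),(1,1),(3,3)
  0 0 0 0
  0 2 0 0
  0 0 0 0
  0 0 5 2
  0 0 0 0
After step 3: ants at (3,3),(0,1),(3,2)
  0 1 0 0
  0 1 0 0
  0 0 0 0
  0 0 6 3
  0 0 0 0
After step 4: ants at (3,2),(1,1),(3,3)
  0 0 0 0
  0 2 0 0
  0 0 0 0
  0 0 7 4
  0 0 0 0

0 0 0 0
0 2 0 0
0 0 0 0
0 0 7 4
0 0 0 0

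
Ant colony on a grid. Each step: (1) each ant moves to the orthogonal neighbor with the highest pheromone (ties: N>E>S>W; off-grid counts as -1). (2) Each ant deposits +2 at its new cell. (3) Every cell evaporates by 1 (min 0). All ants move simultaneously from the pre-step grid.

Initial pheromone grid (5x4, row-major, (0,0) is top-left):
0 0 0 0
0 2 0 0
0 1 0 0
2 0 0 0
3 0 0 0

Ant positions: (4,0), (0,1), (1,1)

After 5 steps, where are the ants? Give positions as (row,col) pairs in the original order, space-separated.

Step 1: ant0:(4,0)->N->(3,0) | ant1:(0,1)->S->(1,1) | ant2:(1,1)->S->(2,1)
  grid max=3 at (1,1)
Step 2: ant0:(3,0)->S->(4,0) | ant1:(1,1)->S->(2,1) | ant2:(2,1)->N->(1,1)
  grid max=4 at (1,1)
Step 3: ant0:(4,0)->N->(3,0) | ant1:(2,1)->N->(1,1) | ant2:(1,1)->S->(2,1)
  grid max=5 at (1,1)
Step 4: ant0:(3,0)->S->(4,0) | ant1:(1,1)->S->(2,1) | ant2:(2,1)->N->(1,1)
  grid max=6 at (1,1)
Step 5: ant0:(4,0)->N->(3,0) | ant1:(2,1)->N->(1,1) | ant2:(1,1)->S->(2,1)
  grid max=7 at (1,1)

(3,0) (1,1) (2,1)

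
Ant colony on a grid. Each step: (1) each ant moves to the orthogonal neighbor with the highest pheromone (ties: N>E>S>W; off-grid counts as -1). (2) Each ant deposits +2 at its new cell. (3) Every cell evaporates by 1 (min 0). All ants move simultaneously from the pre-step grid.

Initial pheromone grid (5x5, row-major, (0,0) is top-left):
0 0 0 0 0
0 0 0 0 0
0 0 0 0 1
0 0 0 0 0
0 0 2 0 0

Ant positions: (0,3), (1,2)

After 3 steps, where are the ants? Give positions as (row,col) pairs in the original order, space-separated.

Step 1: ant0:(0,3)->E->(0,4) | ant1:(1,2)->N->(0,2)
  grid max=1 at (0,2)
Step 2: ant0:(0,4)->S->(1,4) | ant1:(0,2)->E->(0,3)
  grid max=1 at (0,3)
Step 3: ant0:(1,4)->N->(0,4) | ant1:(0,3)->E->(0,4)
  grid max=3 at (0,4)

(0,4) (0,4)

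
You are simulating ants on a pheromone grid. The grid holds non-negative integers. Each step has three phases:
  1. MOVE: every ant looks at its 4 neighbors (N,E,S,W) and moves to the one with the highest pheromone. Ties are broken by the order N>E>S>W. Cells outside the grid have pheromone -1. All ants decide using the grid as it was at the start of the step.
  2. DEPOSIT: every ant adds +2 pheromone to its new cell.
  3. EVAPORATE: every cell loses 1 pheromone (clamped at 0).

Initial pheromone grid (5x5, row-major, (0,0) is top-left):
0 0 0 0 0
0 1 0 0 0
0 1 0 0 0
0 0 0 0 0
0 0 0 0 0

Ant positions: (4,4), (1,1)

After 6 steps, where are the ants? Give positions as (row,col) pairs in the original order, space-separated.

Step 1: ant0:(4,4)->N->(3,4) | ant1:(1,1)->S->(2,1)
  grid max=2 at (2,1)
Step 2: ant0:(3,4)->N->(2,4) | ant1:(2,1)->N->(1,1)
  grid max=1 at (1,1)
Step 3: ant0:(2,4)->N->(1,4) | ant1:(1,1)->S->(2,1)
  grid max=2 at (2,1)
Step 4: ant0:(1,4)->N->(0,4) | ant1:(2,1)->N->(1,1)
  grid max=1 at (0,4)
Step 5: ant0:(0,4)->S->(1,4) | ant1:(1,1)->S->(2,1)
  grid max=2 at (2,1)
Step 6: ant0:(1,4)->N->(0,4) | ant1:(2,1)->N->(1,1)
  grid max=1 at (0,4)

(0,4) (1,1)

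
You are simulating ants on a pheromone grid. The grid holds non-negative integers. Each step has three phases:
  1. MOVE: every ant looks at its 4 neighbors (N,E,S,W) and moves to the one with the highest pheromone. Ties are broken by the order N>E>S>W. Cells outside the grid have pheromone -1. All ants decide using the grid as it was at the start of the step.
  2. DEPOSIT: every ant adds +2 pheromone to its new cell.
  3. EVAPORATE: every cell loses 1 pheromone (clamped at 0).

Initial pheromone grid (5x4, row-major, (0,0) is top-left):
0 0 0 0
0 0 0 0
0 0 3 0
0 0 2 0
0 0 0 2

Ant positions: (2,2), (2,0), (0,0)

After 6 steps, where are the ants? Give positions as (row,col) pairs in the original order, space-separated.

Step 1: ant0:(2,2)->S->(3,2) | ant1:(2,0)->N->(1,0) | ant2:(0,0)->E->(0,1)
  grid max=3 at (3,2)
Step 2: ant0:(3,2)->N->(2,2) | ant1:(1,0)->N->(0,0) | ant2:(0,1)->E->(0,2)
  grid max=3 at (2,2)
Step 3: ant0:(2,2)->S->(3,2) | ant1:(0,0)->E->(0,1) | ant2:(0,2)->E->(0,3)
  grid max=3 at (3,2)
Step 4: ant0:(3,2)->N->(2,2) | ant1:(0,1)->E->(0,2) | ant2:(0,3)->S->(1,3)
  grid max=3 at (2,2)
Step 5: ant0:(2,2)->S->(3,2) | ant1:(0,2)->E->(0,3) | ant2:(1,3)->N->(0,3)
  grid max=3 at (0,3)
Step 6: ant0:(3,2)->N->(2,2) | ant1:(0,3)->S->(1,3) | ant2:(0,3)->S->(1,3)
  grid max=3 at (1,3)

(2,2) (1,3) (1,3)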